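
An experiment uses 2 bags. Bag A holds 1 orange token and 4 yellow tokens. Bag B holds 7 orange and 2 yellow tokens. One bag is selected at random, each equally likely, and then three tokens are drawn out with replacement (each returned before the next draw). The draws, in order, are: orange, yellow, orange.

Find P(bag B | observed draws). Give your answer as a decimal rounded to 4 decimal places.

Under each hypothesis, the probability of the observed sequence is: P(data | bag A) = (1/5)(4/5)(1/5) = 0.032; P(data | bag B) = (7/9)(2/9)(7/9) = 0.13443.
Weighting by the prior gives 1/2 · 0.032 = 0.016, 1/2 · 0.13443 = 0.067215; these sum to 0.083215.
By Bayes' rule, P(bag B | data) = (0.067215) / (0.083215) = 0.80773.

0.8077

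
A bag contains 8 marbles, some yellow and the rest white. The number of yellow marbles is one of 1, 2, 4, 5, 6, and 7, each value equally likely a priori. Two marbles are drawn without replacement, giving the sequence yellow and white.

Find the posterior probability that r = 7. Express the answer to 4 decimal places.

Under each hypothesis, the probability of the observed sequence is: P(data | r = 1) = (1/8)(7/7) = 1/8; P(data | r = 2) = (2/8)(6/7) = 3/14; P(data | r = 4) = (4/8)(4/7) = 2/7; P(data | r = 5) = (5/8)(3/7) = 15/56; P(data | r = 6) = (6/8)(2/7) = 3/14; P(data | r = 7) = (7/8)(1/7) = 1/8.
Weighting by the prior gives 1/6 · 1/8 = 1/48, 1/6 · 3/14 = 1/28, 1/6 · 2/7 = 1/21, 1/6 · 15/56 = 5/112, 1/6 · 3/14 = 1/28, 1/6 · 1/8 = 1/48; these sum to 23/112.
Hence P(r = 7 | data) = (1/48) / (23/112) = 7/69.

0.1014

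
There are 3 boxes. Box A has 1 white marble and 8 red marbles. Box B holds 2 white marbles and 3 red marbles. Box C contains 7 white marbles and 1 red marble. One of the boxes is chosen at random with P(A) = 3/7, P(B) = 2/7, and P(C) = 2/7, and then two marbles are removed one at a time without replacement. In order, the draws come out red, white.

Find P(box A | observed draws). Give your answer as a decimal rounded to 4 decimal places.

0.2817

Compute the likelihood of the observed sequence for each case: P(data | box A) = (8/9)(1/8) = 1/9; P(data | box B) = (3/5)(2/4) = 3/10; P(data | box C) = (1/8)(7/7) = 1/8.
The prior-weighted likelihoods are 3/7 · 1/9 = 1/21, 2/7 · 3/10 = 3/35, 2/7 · 1/8 = 1/28; these sum to 71/420.
So P(box A | data) = (1/21) / (71/420) = 20/71.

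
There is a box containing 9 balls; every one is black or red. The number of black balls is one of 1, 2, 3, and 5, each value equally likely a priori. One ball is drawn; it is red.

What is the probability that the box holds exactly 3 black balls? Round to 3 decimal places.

The likelihood of this draw under each hypothesis: P(data | r = 1) = (8/9) = 8/9; P(data | r = 2) = (7/9) = 7/9; P(data | r = 3) = (6/9) = 2/3; P(data | r = 5) = (4/9) = 4/9.
Multiplying each by its prior: 1/4 · 8/9 = 2/9, 1/4 · 7/9 = 7/36, 1/4 · 2/3 = 1/6, 1/4 · 4/9 = 1/9; with total 25/36.
Therefore the posterior P(r = 3 | data) = (1/6) / (25/36) = 6/25.

0.240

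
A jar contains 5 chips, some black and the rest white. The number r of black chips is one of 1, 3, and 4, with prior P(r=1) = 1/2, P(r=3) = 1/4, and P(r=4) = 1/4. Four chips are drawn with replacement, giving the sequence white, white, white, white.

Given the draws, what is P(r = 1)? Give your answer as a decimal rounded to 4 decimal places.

The likelihood of the observed sequence under each hypothesis: P(data | r = 1) = (4/5)(4/5)(4/5)(4/5) = 0.4096; P(data | r = 3) = (2/5)(2/5)(2/5)(2/5) = 0.0256; P(data | r = 4) = (1/5)(1/5)(1/5)(1/5) = 0.0016.
The prior-weighted likelihoods are 1/2 · 0.4096 = 0.2048, 1/4 · 0.0256 = 0.0064, 1/4 · 0.0016 = 0.0004; with total 0.2116.
By Bayes' rule, P(r = 1 | data) = (0.2048) / (0.2116) = 0.96786.

0.9679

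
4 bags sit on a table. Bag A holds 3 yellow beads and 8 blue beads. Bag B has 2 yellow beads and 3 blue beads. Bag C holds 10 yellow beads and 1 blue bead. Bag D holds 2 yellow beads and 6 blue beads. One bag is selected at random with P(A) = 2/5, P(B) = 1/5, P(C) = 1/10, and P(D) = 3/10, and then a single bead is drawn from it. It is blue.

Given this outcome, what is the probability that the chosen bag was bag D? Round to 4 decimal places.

The likelihood of this draw under each hypothesis: P(data | bag A) = (8/11) = 8/11; P(data | bag B) = (3/5) = 3/5; P(data | bag C) = (1/11) = 1/11; P(data | bag D) = (6/8) = 3/4.
The prior-weighted likelihoods are 2/5 · 8/11 = 16/55, 1/5 · 3/5 = 3/25, 1/10 · 1/11 = 1/110, 3/10 · 3/4 = 9/40; these sum to 129/200.
Therefore the posterior P(bag D | data) = (9/40) / (129/200) = 15/43.

0.3488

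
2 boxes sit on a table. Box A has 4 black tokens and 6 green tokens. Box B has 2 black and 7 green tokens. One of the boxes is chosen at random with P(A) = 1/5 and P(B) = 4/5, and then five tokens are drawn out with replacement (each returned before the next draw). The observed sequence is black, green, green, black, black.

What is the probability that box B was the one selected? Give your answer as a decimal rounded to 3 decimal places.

For each hypothesis, P(data | H) works out to: P(data | box A) = (4/10)(6/10)(6/10)(4/10)(4/10) = 0.02304; P(data | box B) = (2/9)(7/9)(7/9)(2/9)(2/9) = 0.0066386.
The prior-weighted likelihoods are 1/5 · 0.02304 = 0.004608, 4/5 · 0.0066386 = 0.0053108; summing to 0.0099188.
By Bayes' rule, P(box B | data) = (0.0053108) / (0.0099188) = 0.53543.

0.535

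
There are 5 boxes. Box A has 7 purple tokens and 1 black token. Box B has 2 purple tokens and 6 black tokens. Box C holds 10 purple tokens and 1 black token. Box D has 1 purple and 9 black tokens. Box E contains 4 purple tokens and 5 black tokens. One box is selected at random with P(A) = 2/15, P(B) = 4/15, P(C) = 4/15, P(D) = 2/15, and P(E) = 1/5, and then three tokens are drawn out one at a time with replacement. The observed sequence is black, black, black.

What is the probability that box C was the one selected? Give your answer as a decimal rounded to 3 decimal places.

0.001

Compute the likelihood of the observed sequence for each case: P(data | box A) = (1/8)(1/8)(1/8) = 0.0019531; P(data | box B) = (6/8)(6/8)(6/8) = 0.42188; P(data | box C) = (1/11)(1/11)(1/11) = 0.00075131; P(data | box D) = (9/10)(9/10)(9/10) = 0.729; P(data | box E) = (5/9)(5/9)(5/9) = 0.17147.
Multiplying each by its prior: 2/15 · 0.0019531 = 0.00026042, 4/15 · 0.42188 = 0.1125, 4/15 · 0.00075131 = 0.00020035, 2/15 · 0.729 = 0.0972, 1/5 · 0.17147 = 0.034294; with total 0.24445.
By Bayes' rule, P(box C | data) = (0.00020035) / (0.24445) = 0.00081958.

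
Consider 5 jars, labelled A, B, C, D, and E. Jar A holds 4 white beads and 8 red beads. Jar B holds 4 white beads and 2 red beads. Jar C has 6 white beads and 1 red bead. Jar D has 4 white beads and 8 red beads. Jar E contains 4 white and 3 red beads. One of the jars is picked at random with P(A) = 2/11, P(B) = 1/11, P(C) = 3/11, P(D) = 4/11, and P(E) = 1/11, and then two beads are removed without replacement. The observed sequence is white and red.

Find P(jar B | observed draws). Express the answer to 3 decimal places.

For each hypothesis, P(data | H) works out to: P(data | jar A) = (4/12)(8/11) = 0.24242; P(data | jar B) = (4/6)(2/5) = 0.26667; P(data | jar C) = (6/7)(1/6) = 0.14286; P(data | jar D) = (4/12)(8/11) = 0.24242; P(data | jar E) = (4/7)(3/6) = 0.28571.
Multiplying each by its prior: 2/11 · 0.24242 = 0.044077, 1/11 · 0.26667 = 0.024242, 3/11 · 0.14286 = 0.038961, 4/11 · 0.24242 = 0.088154, 1/11 · 0.28571 = 0.025974; with total 0.22141.
Therefore the posterior P(jar B | data) = (0.024242) / (0.22141) = 0.10949.

0.109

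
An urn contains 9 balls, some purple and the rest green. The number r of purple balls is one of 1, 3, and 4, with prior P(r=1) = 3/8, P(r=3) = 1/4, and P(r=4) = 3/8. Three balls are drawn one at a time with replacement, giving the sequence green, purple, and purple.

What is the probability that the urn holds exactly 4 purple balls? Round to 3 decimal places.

The likelihood of the observed sequence under each hypothesis: P(data | r = 1) = (8/9)(1/9)(1/9) = 8/729; P(data | r = 3) = (6/9)(3/9)(3/9) = 2/27; P(data | r = 4) = (5/9)(4/9)(4/9) = 80/729.
The prior-weighted likelihoods are 3/8 · 8/729 = 1/243, 1/4 · 2/27 = 1/54, 3/8 · 80/729 = 10/243; these sum to 31/486.
Therefore the posterior P(r = 4 | data) = (10/243) / (31/486) = 20/31.

0.645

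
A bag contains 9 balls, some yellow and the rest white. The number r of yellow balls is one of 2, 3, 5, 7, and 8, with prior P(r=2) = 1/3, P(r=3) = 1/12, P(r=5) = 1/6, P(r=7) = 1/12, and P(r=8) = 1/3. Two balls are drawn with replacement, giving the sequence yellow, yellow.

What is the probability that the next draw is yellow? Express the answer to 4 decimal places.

0.7895

For each hypothesis, P(data | H) works out to: P(data | r = 2) = (2/9)(2/9) = 4/81; P(data | r = 3) = (3/9)(3/9) = 1/9; P(data | r = 5) = (5/9)(5/9) = 25/81; P(data | r = 7) = (7/9)(7/9) = 49/81; P(data | r = 8) = (8/9)(8/9) = 64/81.
The prior-weighted likelihoods are 1/3 · 4/81 = 4/243, 1/12 · 1/9 = 1/108, 1/6 · 25/81 = 25/486, 1/12 · 49/81 = 49/972, 1/3 · 64/81 = 64/243; summing to 95/243.
The posterior is then P(r = 2 | data) = 4/95, P(r = 3 | data) = 9/380, P(r = 5 | data) = 5/38, P(r = 7 | data) = 49/380, P(r = 8 | data) = 64/95.
So P(yellow next | data) = Σ P(yellow next | H) P(H | data) = (2/9)(4/95) + (1/3)(9/380) + (5/9)(5/38) + (7/9)(49/380) + (8/9)(64/95) = 15/19.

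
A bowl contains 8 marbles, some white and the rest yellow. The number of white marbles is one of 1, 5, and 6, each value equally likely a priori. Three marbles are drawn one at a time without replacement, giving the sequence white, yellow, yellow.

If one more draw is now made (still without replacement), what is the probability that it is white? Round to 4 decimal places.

The likelihood of the observed sequence under each hypothesis: P(data | r = 1) = (1/8)(7/7)(6/6) = 1/8; P(data | r = 5) = (5/8)(3/7)(2/6) = 5/56; P(data | r = 6) = (6/8)(2/7)(1/6) = 1/28.
Multiplying each by its prior: 1/3 · 1/8 = 1/24, 1/3 · 5/56 = 5/168, 1/3 · 1/28 = 1/84; summing to 1/12.
The posterior is then P(r = 1 | data) = 1/2, P(r = 5 | data) = 5/14, P(r = 6 | data) = 1/7.
So P(white next | data) = Σ P(white next | H) P(H | data) = (0)(1/2) + (4/5)(5/14) + (1)(1/7) = 3/7.

0.4286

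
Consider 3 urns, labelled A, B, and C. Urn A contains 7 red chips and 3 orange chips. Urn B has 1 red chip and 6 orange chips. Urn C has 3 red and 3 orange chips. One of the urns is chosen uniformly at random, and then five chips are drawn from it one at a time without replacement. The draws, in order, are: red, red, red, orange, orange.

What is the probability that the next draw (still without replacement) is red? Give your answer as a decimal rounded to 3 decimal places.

0.364

The likelihood of the observed sequence under each hypothesis: P(data | urn A) = (7/10)(6/9)(5/8)(3/7)(2/6) = 1/24; P(data | urn B) = (1/7)(0/6) = 0; P(data | urn C) = (3/6)(2/5)(1/4)(3/3)(2/2) = 1/20.
Weighting by the prior gives 1/3 · 1/24 = 1/72, 1/3 · 0 = 0, 1/3 · 1/20 = 1/60; summing to 11/360.
Normalising, the posterior is P(urn A | data) = 5/11, P(urn B | data) = 0, P(urn C | data) = 6/11.
The predictive probability is P(red next | data) = (4/5)(5/11) + (0)(6/11) = 4/11.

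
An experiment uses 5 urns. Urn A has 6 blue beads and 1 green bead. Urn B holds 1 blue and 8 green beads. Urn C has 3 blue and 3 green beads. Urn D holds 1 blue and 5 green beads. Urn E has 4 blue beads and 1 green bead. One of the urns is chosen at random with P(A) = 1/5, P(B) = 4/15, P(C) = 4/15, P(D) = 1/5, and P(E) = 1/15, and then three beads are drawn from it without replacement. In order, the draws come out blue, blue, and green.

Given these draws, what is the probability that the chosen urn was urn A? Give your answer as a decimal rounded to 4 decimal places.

0.3488

The likelihood of the observed sequence under each hypothesis: P(data | urn A) = (6/7)(5/6)(1/5) = 1/7; P(data | urn B) = (1/9)(0/8) = 0; P(data | urn C) = (3/6)(2/5)(3/4) = 3/20; P(data | urn D) = (1/6)(0/5) = 0; P(data | urn E) = (4/5)(3/4)(1/3) = 1/5.
Weighting by the prior gives 1/5 · 1/7 = 1/35, 4/15 · 0 = 0, 4/15 · 3/20 = 1/25, 1/5 · 0 = 0, 1/15 · 1/5 = 1/75; these sum to 43/525.
So P(urn A | data) = (1/35) / (43/525) = 15/43.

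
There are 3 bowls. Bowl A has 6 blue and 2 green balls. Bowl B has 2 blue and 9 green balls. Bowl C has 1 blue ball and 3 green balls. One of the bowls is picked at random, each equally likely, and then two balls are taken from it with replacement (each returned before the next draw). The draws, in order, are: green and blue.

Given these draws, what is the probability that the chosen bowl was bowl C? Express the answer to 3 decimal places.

Compute the likelihood of the observed sequence for each case: P(data | bowl A) = (2/8)(6/8) = 3/16; P(data | bowl B) = (9/11)(2/11) = 18/121; P(data | bowl C) = (3/4)(1/4) = 3/16.
Multiplying each by its prior: 1/3 · 3/16 = 1/16, 1/3 · 18/121 = 6/121, 1/3 · 3/16 = 1/16; summing to 169/968.
By Bayes' rule, P(bowl C | data) = (1/16) / (169/968) = 121/338.

0.358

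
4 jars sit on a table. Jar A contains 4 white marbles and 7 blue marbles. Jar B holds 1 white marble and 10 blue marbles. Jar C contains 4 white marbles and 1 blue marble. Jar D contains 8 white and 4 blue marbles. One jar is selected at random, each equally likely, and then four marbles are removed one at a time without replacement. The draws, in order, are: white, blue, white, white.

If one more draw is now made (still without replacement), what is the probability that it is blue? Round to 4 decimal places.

0.1813

The likelihood of the observed sequence under each hypothesis: P(data | jar A) = (4/11)(7/10)(3/9)(2/8) = 0.021212; P(data | jar B) = (1/11)(10/10)(0/9) = 0; P(data | jar C) = (4/5)(1/4)(3/3)(2/2) = 0.2; P(data | jar D) = (8/12)(4/11)(7/10)(6/9) = 0.11313.
The prior-weighted likelihoods are 1/4 · 0.021212 = 0.005303, 1/4 · 0 = 0, 1/4 · 0.2 = 0.05, 1/4 · 0.11313 = 0.028283; summing to 0.083586.
Normalising, the posterior is P(jar A | data) = 0.063444, P(jar B | data) = 0, P(jar C | data) = 0.59819, P(jar D | data) = 0.33837.
Averaging over the posterior, P(blue next | data) = (6/7)(0.063444) + (0)(0.59819) + (3/8)(0.33837) = 0.18127.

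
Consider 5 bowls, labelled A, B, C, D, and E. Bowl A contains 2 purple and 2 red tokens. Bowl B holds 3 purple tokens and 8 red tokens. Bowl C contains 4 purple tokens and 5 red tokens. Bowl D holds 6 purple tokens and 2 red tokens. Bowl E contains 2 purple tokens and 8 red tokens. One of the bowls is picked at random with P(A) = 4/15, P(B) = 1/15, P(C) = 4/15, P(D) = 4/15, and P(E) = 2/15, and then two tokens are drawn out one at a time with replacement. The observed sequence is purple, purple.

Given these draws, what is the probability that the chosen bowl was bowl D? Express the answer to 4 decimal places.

0.5364

Compute the likelihood of the observed sequence for each case: P(data | bowl A) = (2/4)(2/4) = 0.25; P(data | bowl B) = (3/11)(3/11) = 0.07438; P(data | bowl C) = (4/9)(4/9) = 0.19753; P(data | bowl D) = (6/8)(6/8) = 0.5625; P(data | bowl E) = (2/10)(2/10) = 0.04.
The prior-weighted likelihoods are 4/15 · 0.25 = 0.066667, 1/15 · 0.07438 = 0.0049587, 4/15 · 0.19753 = 0.052675, 4/15 · 0.5625 = 0.15, 2/15 · 0.04 = 0.0053333; these sum to 0.27963.
So P(bowl D | data) = (0.15) / (0.27963) = 0.53642.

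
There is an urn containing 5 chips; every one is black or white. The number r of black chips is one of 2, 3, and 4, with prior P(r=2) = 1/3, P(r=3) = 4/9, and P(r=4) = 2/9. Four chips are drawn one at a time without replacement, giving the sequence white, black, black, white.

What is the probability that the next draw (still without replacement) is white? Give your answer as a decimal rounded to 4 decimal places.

0.4286

Compute the likelihood of the observed sequence for each case: P(data | r = 2) = (3/5)(2/4)(1/3)(2/2) = 1/10; P(data | r = 3) = (2/5)(3/4)(2/3)(1/2) = 1/10; P(data | r = 4) = (1/5)(4/4)(3/3)(0/2) = 0.
Weighting by the prior gives 1/3 · 1/10 = 1/30, 4/9 · 1/10 = 2/45, 2/9 · 0 = 0; summing to 7/90.
The posterior is then P(r = 2 | data) = 3/7, P(r = 3 | data) = 4/7, P(r = 4 | data) = 0.
Averaging over the posterior, P(white next | data) = (1)(3/7) + (0)(4/7) = 3/7.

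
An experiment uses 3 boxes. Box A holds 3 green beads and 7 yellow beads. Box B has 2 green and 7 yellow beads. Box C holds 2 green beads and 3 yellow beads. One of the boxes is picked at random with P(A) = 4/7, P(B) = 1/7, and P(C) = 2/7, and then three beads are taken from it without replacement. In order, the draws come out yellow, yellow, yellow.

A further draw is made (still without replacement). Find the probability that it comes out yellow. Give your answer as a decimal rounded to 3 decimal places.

The likelihood of the observed sequence under each hypothesis: P(data | box A) = (7/10)(6/9)(5/8) = 7/24; P(data | box B) = (7/9)(6/8)(5/7) = 5/12; P(data | box C) = (3/5)(2/4)(1/3) = 1/10.
Weighting by the prior gives 4/7 · 7/24 = 1/6, 1/7 · 5/12 = 5/84, 2/7 · 1/10 = 1/35; with total 107/420.
Normalising, the posterior is P(box A | data) = 70/107, P(box B | data) = 25/107, P(box C | data) = 12/107.
The predictive probability is P(yellow next | data) = (4/7)(70/107) + (2/3)(25/107) + (0)(12/107) = 170/321.

0.530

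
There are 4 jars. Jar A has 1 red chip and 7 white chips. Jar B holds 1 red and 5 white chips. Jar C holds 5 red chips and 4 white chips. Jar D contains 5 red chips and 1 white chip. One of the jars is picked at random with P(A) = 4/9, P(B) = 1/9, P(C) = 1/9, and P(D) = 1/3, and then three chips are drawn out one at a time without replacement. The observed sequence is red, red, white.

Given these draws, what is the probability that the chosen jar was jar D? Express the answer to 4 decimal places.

Compute the likelihood of the observed sequence for each case: P(data | jar A) = (1/8)(0/7) = 0; P(data | jar B) = (1/6)(0/5) = 0; P(data | jar C) = (5/9)(4/8)(4/7) = 0.15873; P(data | jar D) = (5/6)(4/5)(1/4) = 0.16667.
Multiplying each by its prior: 4/9 · 0 = 0, 1/9 · 0 = 0, 1/9 · 0.15873 = 0.017637, 1/3 · 0.16667 = 0.055556; these sum to 0.073192.
Therefore the posterior P(jar D | data) = (0.055556) / (0.073192) = 0.75904.

0.7590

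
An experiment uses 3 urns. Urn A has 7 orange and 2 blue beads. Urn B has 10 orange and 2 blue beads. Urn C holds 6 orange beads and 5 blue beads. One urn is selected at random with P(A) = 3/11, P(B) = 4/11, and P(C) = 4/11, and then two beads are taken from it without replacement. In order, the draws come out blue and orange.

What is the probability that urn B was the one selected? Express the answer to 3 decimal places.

Under each hypothesis, the probability of the observed sequence is: P(data | urn A) = (2/9)(7/8) = 0.19444; P(data | urn B) = (2/12)(10/11) = 0.15152; P(data | urn C) = (5/11)(6/10) = 0.27273.
Weighting by the prior gives 3/11 · 0.19444 = 0.05303, 4/11 · 0.15152 = 0.055096, 4/11 · 0.27273 = 0.099174; summing to 0.2073.
So P(urn B | data) = (0.055096) / (0.2073) = 0.26578.

0.266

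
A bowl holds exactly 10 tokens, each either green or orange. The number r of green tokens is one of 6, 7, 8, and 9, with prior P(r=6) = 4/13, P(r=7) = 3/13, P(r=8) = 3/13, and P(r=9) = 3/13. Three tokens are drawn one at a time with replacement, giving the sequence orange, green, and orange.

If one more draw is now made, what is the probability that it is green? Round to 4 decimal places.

Under each hypothesis, the probability of the observed sequence is: P(data | r = 6) = (4/10)(6/10)(4/10) = 0.096; P(data | r = 7) = (3/10)(7/10)(3/10) = 0.063; P(data | r = 8) = (2/10)(8/10)(2/10) = 0.032; P(data | r = 9) = (1/10)(9/10)(1/10) = 0.009.
Multiplying each by its prior: 4/13 · 0.096 = 0.029538, 3/13 · 0.063 = 0.014538, 3/13 · 0.032 = 0.0073846, 3/13 · 0.009 = 0.0020769; with total 0.053538.
The posterior is then P(r = 6 | data) = 0.55172, P(r = 7 | data) = 0.27155, P(r = 8 | data) = 0.13793, P(r = 9 | data) = 0.038793.
So P(green next | data) = Σ P(green next | H) P(H | data) = (3/5)(0.55172) + (7/10)(0.27155) + (4/5)(0.13793) + (9/10)(0.038793) = 0.66638.

0.6664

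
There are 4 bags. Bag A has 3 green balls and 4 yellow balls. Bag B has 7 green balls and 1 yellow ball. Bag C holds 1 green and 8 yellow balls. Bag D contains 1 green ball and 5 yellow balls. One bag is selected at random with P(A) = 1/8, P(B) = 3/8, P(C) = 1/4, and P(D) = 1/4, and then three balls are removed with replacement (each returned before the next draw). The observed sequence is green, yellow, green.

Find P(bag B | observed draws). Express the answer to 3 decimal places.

0.624

Compute the likelihood of the observed sequence for each case: P(data | bag A) = (3/7)(4/7)(3/7) = 0.10496; P(data | bag B) = (7/8)(1/8)(7/8) = 0.095703; P(data | bag C) = (1/9)(8/9)(1/9) = 0.010974; P(data | bag D) = (1/6)(5/6)(1/6) = 0.023148.
Weighting by the prior gives 1/8 · 0.10496 = 0.01312, 3/8 · 0.095703 = 0.035889, 1/4 · 0.010974 = 0.0027435, 1/4 · 0.023148 = 0.005787; with total 0.057539.
By Bayes' rule, P(bag B | data) = (0.035889) / (0.057539) = 0.62373.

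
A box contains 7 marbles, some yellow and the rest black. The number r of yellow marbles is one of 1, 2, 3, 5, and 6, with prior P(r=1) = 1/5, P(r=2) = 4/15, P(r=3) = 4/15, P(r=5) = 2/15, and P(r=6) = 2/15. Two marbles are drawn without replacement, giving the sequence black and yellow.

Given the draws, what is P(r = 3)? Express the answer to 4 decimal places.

Compute the likelihood of the observed sequence for each case: P(data | r = 1) = (6/7)(1/6) = 1/7; P(data | r = 2) = (5/7)(2/6) = 5/21; P(data | r = 3) = (4/7)(3/6) = 2/7; P(data | r = 5) = (2/7)(5/6) = 5/21; P(data | r = 6) = (1/7)(6/6) = 1/7.
Multiplying each by its prior: 1/5 · 1/7 = 1/35, 4/15 · 5/21 = 4/63, 4/15 · 2/7 = 8/105, 2/15 · 5/21 = 2/63, 2/15 · 1/7 = 2/105; these sum to 23/105.
Hence P(r = 3 | data) = (8/105) / (23/105) = 8/23.

0.3478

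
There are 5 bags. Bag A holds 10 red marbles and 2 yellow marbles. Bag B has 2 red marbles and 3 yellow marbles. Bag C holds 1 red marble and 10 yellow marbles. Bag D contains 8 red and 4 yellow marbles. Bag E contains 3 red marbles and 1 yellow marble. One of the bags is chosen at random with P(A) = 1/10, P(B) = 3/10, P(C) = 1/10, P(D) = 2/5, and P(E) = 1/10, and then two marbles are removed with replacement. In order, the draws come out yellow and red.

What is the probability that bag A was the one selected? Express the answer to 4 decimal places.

0.0688

The likelihood of the observed sequence under each hypothesis: P(data | bag A) = (2/12)(10/12) = 0.13889; P(data | bag B) = (3/5)(2/5) = 0.24; P(data | bag C) = (10/11)(1/11) = 0.082645; P(data | bag D) = (4/12)(8/12) = 0.22222; P(data | bag E) = (1/4)(3/4) = 0.1875.
The prior-weighted likelihoods are 1/10 · 0.13889 = 0.013889, 3/10 · 0.24 = 0.072, 1/10 · 0.082645 = 0.0082645, 2/5 · 0.22222 = 0.088889, 1/10 · 0.1875 = 0.01875; summing to 0.20179.
By Bayes' rule, P(bag A | data) = (0.013889) / (0.20179) = 0.068828.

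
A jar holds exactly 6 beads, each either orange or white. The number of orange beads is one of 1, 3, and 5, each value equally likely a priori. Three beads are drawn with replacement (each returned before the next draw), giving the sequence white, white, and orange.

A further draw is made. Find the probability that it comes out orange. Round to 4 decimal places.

Compute the likelihood of the observed sequence for each case: P(data | r = 1) = (5/6)(5/6)(1/6) = 25/216; P(data | r = 3) = (3/6)(3/6)(3/6) = 1/8; P(data | r = 5) = (1/6)(1/6)(5/6) = 5/216.
Weighting by the prior gives 1/3 · 25/216 = 25/648, 1/3 · 1/8 = 1/24, 1/3 · 5/216 = 5/648; with total 19/216.
Normalising, the posterior is P(r = 1 | data) = 25/57, P(r = 3 | data) = 9/19, P(r = 5 | data) = 5/57.
Averaging over the posterior, P(orange next | data) = (1/6)(25/57) + (1/2)(9/19) + (5/6)(5/57) = 131/342.

0.3830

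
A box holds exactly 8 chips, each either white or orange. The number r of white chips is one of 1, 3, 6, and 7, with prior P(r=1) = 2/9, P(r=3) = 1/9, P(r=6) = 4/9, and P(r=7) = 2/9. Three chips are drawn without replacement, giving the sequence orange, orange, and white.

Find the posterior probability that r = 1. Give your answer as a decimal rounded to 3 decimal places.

0.438

Under each hypothesis, the probability of the observed sequence is: P(data | r = 1) = (7/8)(6/7)(1/6) = 1/8; P(data | r = 3) = (5/8)(4/7)(3/6) = 5/28; P(data | r = 6) = (2/8)(1/7)(6/6) = 1/28; P(data | r = 7) = (1/8)(0/7) = 0.
Multiplying each by its prior: 2/9 · 1/8 = 1/36, 1/9 · 5/28 = 5/252, 4/9 · 1/28 = 1/63, 2/9 · 0 = 0; with total 4/63.
So P(r = 1 | data) = (1/36) / (4/63) = 7/16.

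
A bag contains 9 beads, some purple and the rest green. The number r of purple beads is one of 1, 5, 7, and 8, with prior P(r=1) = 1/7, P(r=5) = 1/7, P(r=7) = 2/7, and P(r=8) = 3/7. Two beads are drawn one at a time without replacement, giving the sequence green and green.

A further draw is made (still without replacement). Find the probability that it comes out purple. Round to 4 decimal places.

0.2857

The likelihood of the observed sequence under each hypothesis: P(data | r = 1) = (8/9)(7/8) = 7/9; P(data | r = 5) = (4/9)(3/8) = 1/6; P(data | r = 7) = (2/9)(1/8) = 1/36; P(data | r = 8) = (1/9)(0/8) = 0.
Multiplying each by its prior: 1/7 · 7/9 = 1/9, 1/7 · 1/6 = 1/42, 2/7 · 1/36 = 1/126, 3/7 · 0 = 0; with total 1/7.
Normalising, the posterior is P(r = 1 | data) = 7/9, P(r = 5 | data) = 1/6, P(r = 7 | data) = 1/18, P(r = 8 | data) = 0.
The predictive probability is P(purple next | data) = (1/7)(7/9) + (5/7)(1/6) + (1)(1/18) = 2/7.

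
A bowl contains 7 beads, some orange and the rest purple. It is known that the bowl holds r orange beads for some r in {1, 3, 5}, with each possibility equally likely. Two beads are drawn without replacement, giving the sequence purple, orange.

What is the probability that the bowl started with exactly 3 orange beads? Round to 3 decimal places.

0.429

Compute the likelihood of the observed sequence for each case: P(data | r = 1) = (6/7)(1/6) = 1/7; P(data | r = 3) = (4/7)(3/6) = 2/7; P(data | r = 5) = (2/7)(5/6) = 5/21.
Multiplying each by its prior: 1/3 · 1/7 = 1/21, 1/3 · 2/7 = 2/21, 1/3 · 5/21 = 5/63; summing to 2/9.
By Bayes' rule, P(r = 3 | data) = (2/21) / (2/9) = 3/7.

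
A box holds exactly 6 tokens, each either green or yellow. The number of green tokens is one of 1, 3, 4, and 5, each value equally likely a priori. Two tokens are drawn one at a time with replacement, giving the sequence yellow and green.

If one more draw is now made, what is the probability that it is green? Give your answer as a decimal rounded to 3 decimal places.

0.549

Under each hypothesis, the probability of the observed sequence is: P(data | r = 1) = (5/6)(1/6) = 5/36; P(data | r = 3) = (3/6)(3/6) = 1/4; P(data | r = 4) = (2/6)(4/6) = 2/9; P(data | r = 5) = (1/6)(5/6) = 5/36.
Weighting by the prior gives 1/4 · 5/36 = 5/144, 1/4 · 1/4 = 1/16, 1/4 · 2/9 = 1/18, 1/4 · 5/36 = 5/144; with total 3/16.
Normalising, the posterior is P(r = 1 | data) = 5/27, P(r = 3 | data) = 1/3, P(r = 4 | data) = 8/27, P(r = 5 | data) = 5/27.
The predictive probability is P(green next | data) = (1/6)(5/27) + (1/2)(1/3) + (2/3)(8/27) + (5/6)(5/27) = 89/162.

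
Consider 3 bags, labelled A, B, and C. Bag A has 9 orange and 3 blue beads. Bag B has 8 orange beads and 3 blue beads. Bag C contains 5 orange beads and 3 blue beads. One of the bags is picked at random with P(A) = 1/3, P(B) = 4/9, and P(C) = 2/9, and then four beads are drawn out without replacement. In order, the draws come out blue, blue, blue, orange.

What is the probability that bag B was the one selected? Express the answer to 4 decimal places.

For each hypothesis, P(data | H) works out to: P(data | bag A) = (3/12)(2/11)(1/10)(9/9) = 0.0045455; P(data | bag B) = (3/11)(2/10)(1/9)(8/8) = 0.0060606; P(data | bag C) = (3/8)(2/7)(1/6)(5/5) = 0.017857.
Multiplying each by its prior: 1/3 · 0.0045455 = 0.0015152, 4/9 · 0.0060606 = 0.0026936, 2/9 · 0.017857 = 0.0039683; these sum to 0.008177.
So P(bag B | data) = (0.0026936) / (0.008177) = 0.32941.

0.3294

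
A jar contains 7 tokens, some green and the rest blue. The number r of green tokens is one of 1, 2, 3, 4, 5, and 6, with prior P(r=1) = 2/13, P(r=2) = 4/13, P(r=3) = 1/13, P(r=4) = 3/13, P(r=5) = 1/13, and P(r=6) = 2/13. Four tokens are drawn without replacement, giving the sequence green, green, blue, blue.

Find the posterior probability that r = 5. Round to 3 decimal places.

For each hypothesis, P(data | H) works out to: P(data | r = 1) = (1/7)(0/6) = 0; P(data | r = 2) = (2/7)(1/6)(5/5)(4/4) = 0.047619; P(data | r = 3) = (3/7)(2/6)(4/5)(3/4) = 0.085714; P(data | r = 4) = (4/7)(3/6)(3/5)(2/4) = 0.085714; P(data | r = 5) = (5/7)(4/6)(2/5)(1/4) = 0.047619; P(data | r = 6) = (6/7)(5/6)(1/5)(0/4) = 0.
The prior-weighted likelihoods are 2/13 · 0 = 0, 4/13 · 0.047619 = 0.014652, 1/13 · 0.085714 = 0.0065934, 3/13 · 0.085714 = 0.01978, 1/13 · 0.047619 = 0.003663, 2/13 · 0 = 0; these sum to 0.044689.
Hence P(r = 5 | data) = (0.003663) / (0.044689) = 0.081967.

0.082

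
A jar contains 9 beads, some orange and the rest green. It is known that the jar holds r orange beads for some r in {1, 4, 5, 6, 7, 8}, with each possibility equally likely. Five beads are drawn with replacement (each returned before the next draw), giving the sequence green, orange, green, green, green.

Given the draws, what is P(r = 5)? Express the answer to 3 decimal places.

The likelihood of the observed sequence under each hypothesis: P(data | r = 1) = (8/9)(1/9)(8/9)(8/9)(8/9) = 0.069366; P(data | r = 4) = (5/9)(4/9)(5/9)(5/9)(5/9) = 0.042338; P(data | r = 5) = (4/9)(5/9)(4/9)(4/9)(4/9) = 0.021677; P(data | r = 6) = (3/9)(6/9)(3/9)(3/9)(3/9) = 0.0082305; P(data | r = 7) = (2/9)(7/9)(2/9)(2/9)(2/9) = 0.0018967; P(data | r = 8) = (1/9)(8/9)(1/9)(1/9)(1/9) = 0.00013548.
Weighting by the prior gives 1/6 · 0.069366 = 0.011561, 1/6 · 0.042338 = 0.0070563, 1/6 · 0.021677 = 0.0036128, 1/6 · 0.0082305 = 0.0013717, 1/6 · 0.0018967 = 0.00031612, 1/6 · 0.00013548 = 2.258e-05; summing to 0.023941.
Therefore the posterior P(r = 5 | data) = (0.0036128) / (0.023941) = 0.15091.

0.151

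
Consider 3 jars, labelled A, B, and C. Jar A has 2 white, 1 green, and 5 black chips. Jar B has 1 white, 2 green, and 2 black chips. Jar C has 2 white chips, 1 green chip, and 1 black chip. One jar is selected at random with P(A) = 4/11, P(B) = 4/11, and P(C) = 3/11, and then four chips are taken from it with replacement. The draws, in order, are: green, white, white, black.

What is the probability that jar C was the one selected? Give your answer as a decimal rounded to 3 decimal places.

The likelihood of the observed sequence under each hypothesis: P(data | jar A) = (1/8)(2/8)(2/8)(5/8) = 0.0048828; P(data | jar B) = (2/5)(1/5)(1/5)(2/5) = 0.0064; P(data | jar C) = (1/4)(2/4)(2/4)(1/4) = 0.015625.
Multiplying each by its prior: 4/11 · 0.0048828 = 0.0017756, 4/11 · 0.0064 = 0.0023273, 3/11 · 0.015625 = 0.0042614; summing to 0.0083642.
By Bayes' rule, P(jar C | data) = (0.0042614) / (0.0083642) = 0.50948.

0.509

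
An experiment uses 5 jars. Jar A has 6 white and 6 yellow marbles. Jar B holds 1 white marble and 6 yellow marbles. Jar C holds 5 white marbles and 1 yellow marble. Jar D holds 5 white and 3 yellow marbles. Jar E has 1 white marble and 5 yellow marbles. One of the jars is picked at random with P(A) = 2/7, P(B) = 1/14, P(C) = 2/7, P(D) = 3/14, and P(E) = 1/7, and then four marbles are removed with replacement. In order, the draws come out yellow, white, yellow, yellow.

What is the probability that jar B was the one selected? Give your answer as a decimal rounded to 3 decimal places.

0.139

The likelihood of the observed sequence under each hypothesis: P(data | jar A) = (6/12)(6/12)(6/12)(6/12) = 0.0625; P(data | jar B) = (6/7)(1/7)(6/7)(6/7) = 0.089963; P(data | jar C) = (1/6)(5/6)(1/6)(1/6) = 0.003858; P(data | jar D) = (3/8)(5/8)(3/8)(3/8) = 0.032959; P(data | jar E) = (5/6)(1/6)(5/6)(5/6) = 0.096451.
Weighting by the prior gives 2/7 · 0.0625 = 0.017857, 1/14 · 0.089963 = 0.0064259, 2/7 · 0.003858 = 0.0011023, 3/14 · 0.032959 = 0.0070626, 1/7 · 0.096451 = 0.013779; these sum to 0.046227.
Therefore the posterior P(jar B | data) = (0.0064259) / (0.046227) = 0.13901.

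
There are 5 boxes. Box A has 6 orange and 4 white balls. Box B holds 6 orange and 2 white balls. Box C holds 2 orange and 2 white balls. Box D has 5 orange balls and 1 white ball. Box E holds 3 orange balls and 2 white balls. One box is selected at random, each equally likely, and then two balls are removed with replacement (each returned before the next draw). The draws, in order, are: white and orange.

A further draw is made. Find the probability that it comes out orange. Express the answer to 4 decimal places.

0.6336

Compute the likelihood of the observed sequence for each case: P(data | box A) = (4/10)(6/10) = 0.24; P(data | box B) = (2/8)(6/8) = 0.1875; P(data | box C) = (2/4)(2/4) = 0.25; P(data | box D) = (1/6)(5/6) = 0.13889; P(data | box E) = (2/5)(3/5) = 0.24.
The prior-weighted likelihoods are 1/5 · 0.24 = 0.048, 1/5 · 0.1875 = 0.0375, 1/5 · 0.25 = 0.05, 1/5 · 0.13889 = 0.027778, 1/5 · 0.24 = 0.048; summing to 0.21128.
The posterior is then P(box A | data) = 0.22719, P(box B | data) = 0.17749, P(box C | data) = 0.23666, P(box D | data) = 0.13148, P(box E | data) = 0.22719.
Averaging over the posterior, P(orange next | data) = (3/5)(0.22719) + (3/4)(0.17749) + (1/2)(0.23666) + (5/6)(0.13148) + (3/5)(0.22719) = 0.63364.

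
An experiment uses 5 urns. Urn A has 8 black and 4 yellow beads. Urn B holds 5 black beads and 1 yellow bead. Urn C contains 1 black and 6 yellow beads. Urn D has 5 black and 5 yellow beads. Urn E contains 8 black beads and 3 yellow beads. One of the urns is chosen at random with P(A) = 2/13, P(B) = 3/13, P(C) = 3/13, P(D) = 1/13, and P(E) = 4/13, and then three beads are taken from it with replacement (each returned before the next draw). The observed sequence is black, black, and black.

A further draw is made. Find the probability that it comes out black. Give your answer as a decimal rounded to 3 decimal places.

Under each hypothesis, the probability of the observed sequence is: P(data | urn A) = (8/12)(8/12)(8/12) = 0.2963; P(data | urn B) = (5/6)(5/6)(5/6) = 0.5787; P(data | urn C) = (1/7)(1/7)(1/7) = 0.0029155; P(data | urn D) = (5/10)(5/10)(5/10) = 0.125; P(data | urn E) = (8/11)(8/11)(8/11) = 0.38467.
Weighting by the prior gives 2/13 · 0.2963 = 0.045584, 3/13 · 0.5787 = 0.13355, 3/13 · 0.0029155 = 0.0006728, 1/13 · 0.125 = 0.0096154, 4/13 · 0.38467 = 0.11836; with total 0.30778.
The posterior is then P(urn A | data) = 0.14811, P(urn B | data) = 0.4339, P(urn C | data) = 0.002186, P(urn D | data) = 0.031241, P(urn E | data) = 0.38456.
So P(black next | data) = Σ P(black next | H) P(H | data) = (2/3)(0.14811) + (5/6)(0.4339) + (1/7)(0.002186) + (1/2)(0.031241) + (8/11)(0.38456) = 0.75594.

0.756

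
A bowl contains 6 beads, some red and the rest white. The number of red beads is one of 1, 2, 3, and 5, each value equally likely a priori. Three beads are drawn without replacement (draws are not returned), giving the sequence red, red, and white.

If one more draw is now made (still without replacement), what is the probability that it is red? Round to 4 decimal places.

The likelihood of the observed sequence under each hypothesis: P(data | r = 1) = (1/6)(0/5) = 0; P(data | r = 2) = (2/6)(1/5)(4/4) = 1/15; P(data | r = 3) = (3/6)(2/5)(3/4) = 3/20; P(data | r = 5) = (5/6)(4/5)(1/4) = 1/6.
The prior-weighted likelihoods are 1/4 · 0 = 0, 1/4 · 1/15 = 1/60, 1/4 · 3/20 = 3/80, 1/4 · 1/6 = 1/24; summing to 23/240.
Normalising, the posterior is P(r = 1 | data) = 0, P(r = 2 | data) = 4/23, P(r = 3 | data) = 9/23, P(r = 5 | data) = 10/23.
The predictive probability is P(red next | data) = (0)(4/23) + (1/3)(9/23) + (1)(10/23) = 13/23.

0.5652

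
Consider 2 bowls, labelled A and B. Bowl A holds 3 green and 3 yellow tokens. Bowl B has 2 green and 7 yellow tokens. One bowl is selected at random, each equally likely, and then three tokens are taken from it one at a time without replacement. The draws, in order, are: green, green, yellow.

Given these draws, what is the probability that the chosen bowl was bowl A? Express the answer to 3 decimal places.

0.844

Under each hypothesis, the probability of the observed sequence is: P(data | bowl A) = (3/6)(2/5)(3/4) = 3/20; P(data | bowl B) = (2/9)(1/8)(7/7) = 1/36.
The prior-weighted likelihoods are 1/2 · 3/20 = 3/40, 1/2 · 1/36 = 1/72; these sum to 4/45.
Therefore the posterior P(bowl A | data) = (3/40) / (4/45) = 27/32.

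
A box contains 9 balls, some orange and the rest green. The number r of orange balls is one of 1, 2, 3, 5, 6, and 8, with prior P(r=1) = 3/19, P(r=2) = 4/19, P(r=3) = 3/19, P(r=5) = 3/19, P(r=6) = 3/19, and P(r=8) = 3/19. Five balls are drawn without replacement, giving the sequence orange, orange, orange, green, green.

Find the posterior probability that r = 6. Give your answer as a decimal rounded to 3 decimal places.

0.444

Compute the likelihood of the observed sequence for each case: P(data | r = 1) = (1/9)(0/8) = 0; P(data | r = 2) = (2/9)(1/8)(0/7) = 0; P(data | r = 3) = (3/9)(2/8)(1/7)(6/6)(5/5) = 1/84; P(data | r = 5) = (5/9)(4/8)(3/7)(4/6)(3/5) = 1/21; P(data | r = 6) = (6/9)(5/8)(4/7)(3/6)(2/5) = 1/21; P(data | r = 8) = (8/9)(7/8)(6/7)(1/6)(0/5) = 0.
Weighting by the prior gives 3/19 · 0 = 0, 4/19 · 0 = 0, 3/19 · 1/84 = 1/532, 3/19 · 1/21 = 1/133, 3/19 · 1/21 = 1/133, 3/19 · 0 = 0; summing to 9/532.
So P(r = 6 | data) = (1/133) / (9/532) = 4/9.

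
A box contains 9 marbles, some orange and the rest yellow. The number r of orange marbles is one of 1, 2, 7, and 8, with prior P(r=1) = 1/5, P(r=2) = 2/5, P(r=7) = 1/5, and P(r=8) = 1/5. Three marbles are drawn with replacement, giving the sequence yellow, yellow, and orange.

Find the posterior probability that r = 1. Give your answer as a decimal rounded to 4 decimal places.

Under each hypothesis, the probability of the observed sequence is: P(data | r = 1) = (8/9)(8/9)(1/9) = 0.087791; P(data | r = 2) = (7/9)(7/9)(2/9) = 0.13443; P(data | r = 7) = (2/9)(2/9)(7/9) = 0.038409; P(data | r = 8) = (1/9)(1/9)(8/9) = 0.010974.
Weighting by the prior gives 1/5 · 0.087791 = 0.017558, 2/5 · 0.13443 = 0.053772, 1/5 · 0.038409 = 0.0076818, 1/5 · 0.010974 = 0.0021948; summing to 0.081207.
Hence P(r = 1 | data) = (0.017558) / (0.081207) = 0.21622.

0.2162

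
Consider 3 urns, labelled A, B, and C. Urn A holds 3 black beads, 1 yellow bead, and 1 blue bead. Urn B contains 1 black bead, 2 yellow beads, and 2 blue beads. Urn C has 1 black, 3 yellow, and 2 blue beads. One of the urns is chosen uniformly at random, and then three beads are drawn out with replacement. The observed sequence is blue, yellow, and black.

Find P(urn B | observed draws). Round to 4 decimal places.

0.3820

Under each hypothesis, the probability of the observed sequence is: P(data | urn A) = (1/5)(1/5)(3/5) = 0.024; P(data | urn B) = (2/5)(2/5)(1/5) = 0.032; P(data | urn C) = (2/6)(3/6)(1/6) = 0.027778.
Multiplying each by its prior: 1/3 · 0.024 = 0.008, 1/3 · 0.032 = 0.010667, 1/3 · 0.027778 = 0.0092593; with total 0.027926.
By Bayes' rule, P(urn B | data) = (0.010667) / (0.027926) = 0.38196.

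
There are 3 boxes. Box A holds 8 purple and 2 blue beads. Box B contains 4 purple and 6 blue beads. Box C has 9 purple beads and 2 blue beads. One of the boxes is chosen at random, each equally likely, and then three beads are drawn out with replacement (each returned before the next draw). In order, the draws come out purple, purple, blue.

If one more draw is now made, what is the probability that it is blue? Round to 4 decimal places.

0.3047

Compute the likelihood of the observed sequence for each case: P(data | box A) = (8/10)(8/10)(2/10) = 0.128; P(data | box B) = (4/10)(4/10)(6/10) = 0.096; P(data | box C) = (9/11)(9/11)(2/11) = 0.12171.
Weighting by the prior gives 1/3 · 0.128 = 0.042667, 1/3 · 0.096 = 0.032, 1/3 · 0.12171 = 0.040571; summing to 0.11524.
Normalising, the posterior is P(box A | data) = 0.37025, P(box B | data) = 0.27769, P(box C | data) = 0.35206.
The predictive probability is P(blue next | data) = (1/5)(0.37025) + (3/5)(0.27769) + (2/11)(0.35206) = 0.30467.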